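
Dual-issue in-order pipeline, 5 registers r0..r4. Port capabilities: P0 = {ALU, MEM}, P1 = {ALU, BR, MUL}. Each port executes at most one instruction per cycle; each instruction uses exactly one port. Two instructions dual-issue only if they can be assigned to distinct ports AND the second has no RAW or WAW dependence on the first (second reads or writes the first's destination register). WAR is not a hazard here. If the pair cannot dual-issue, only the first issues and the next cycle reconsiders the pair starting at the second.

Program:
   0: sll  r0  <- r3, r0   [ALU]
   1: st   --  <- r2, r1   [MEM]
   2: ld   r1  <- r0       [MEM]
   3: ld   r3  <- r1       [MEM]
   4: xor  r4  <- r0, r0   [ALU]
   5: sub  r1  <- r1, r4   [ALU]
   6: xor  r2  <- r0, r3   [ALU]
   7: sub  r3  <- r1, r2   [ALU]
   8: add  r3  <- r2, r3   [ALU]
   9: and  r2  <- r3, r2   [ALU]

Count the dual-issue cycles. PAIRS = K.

t=0 i0,i1:sll.ALU+st.MEM ; pair
t=1 i2:ld.MEM ; no-port MEM/MEM
t=2 i3,i4:ld.MEM+xor.ALU ; pair
t=3 i5,i6:sub.ALU+xor.ALU ; pair
t=4 i7:sub.ALU ; RAW+WAW r3
t=5 i8:add.ALU ; RAW r3
t=6 i9:and.ALU ; tail

PAIRS = 3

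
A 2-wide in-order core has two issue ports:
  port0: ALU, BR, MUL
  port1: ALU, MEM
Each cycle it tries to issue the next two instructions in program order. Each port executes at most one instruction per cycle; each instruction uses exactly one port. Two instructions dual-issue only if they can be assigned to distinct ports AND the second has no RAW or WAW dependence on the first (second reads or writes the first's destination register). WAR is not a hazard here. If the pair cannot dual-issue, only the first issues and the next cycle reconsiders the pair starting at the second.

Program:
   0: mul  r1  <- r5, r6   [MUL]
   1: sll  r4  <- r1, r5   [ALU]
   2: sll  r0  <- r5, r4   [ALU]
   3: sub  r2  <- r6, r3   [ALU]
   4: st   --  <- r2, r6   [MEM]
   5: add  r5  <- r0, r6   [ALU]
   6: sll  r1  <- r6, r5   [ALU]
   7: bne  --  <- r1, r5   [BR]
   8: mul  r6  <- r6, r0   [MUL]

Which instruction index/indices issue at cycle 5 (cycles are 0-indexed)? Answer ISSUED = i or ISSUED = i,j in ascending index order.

t=0 i0:mul.MUL ; RAW r1
t=1 i1:sll.ALU ; RAW r4
t=2 i2/i3:sll.ALU;sub.ALU ; pair
t=3 i4/i5:st.MEM;add.ALU ; pair
t=4 i6:sll.ALU ; RAW r1
t=5 i7:bne.BR ; no-port BR/MUL
t=6 i8:mul.MUL ; tail

ISSUED = 7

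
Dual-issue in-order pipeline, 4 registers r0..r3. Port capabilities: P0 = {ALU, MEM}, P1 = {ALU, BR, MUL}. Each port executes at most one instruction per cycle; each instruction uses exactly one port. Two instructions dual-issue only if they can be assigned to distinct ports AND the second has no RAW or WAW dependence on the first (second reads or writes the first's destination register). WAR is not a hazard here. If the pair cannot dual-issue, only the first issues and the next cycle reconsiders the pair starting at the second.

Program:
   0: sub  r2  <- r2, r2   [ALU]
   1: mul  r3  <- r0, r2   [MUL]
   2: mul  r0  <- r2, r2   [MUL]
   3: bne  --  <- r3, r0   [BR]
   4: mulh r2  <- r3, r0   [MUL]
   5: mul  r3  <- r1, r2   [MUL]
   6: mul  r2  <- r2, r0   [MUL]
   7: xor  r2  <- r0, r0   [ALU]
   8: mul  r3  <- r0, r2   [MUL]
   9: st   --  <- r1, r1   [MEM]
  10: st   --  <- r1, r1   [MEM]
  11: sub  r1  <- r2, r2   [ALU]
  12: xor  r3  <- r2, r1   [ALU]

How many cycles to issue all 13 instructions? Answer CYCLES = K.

c0: i0 sub.ALU  RAW r2
c1: i1 mul.MUL  no-port MUL/MUL
c2: i2 mul.MUL  no-port MUL/BR
c3: i3 bne.BR  no-port BR/MUL
c4: i4 mulh.MUL  no-port MUL/MUL
c5: i5 mul.MUL  no-port MUL/MUL
c6: i6 mul.MUL  WAW r2
c7: i7 xor.ALU  RAW r2
c8: i8,i9 mul.MUL st.MEM  pair
c9: i10,i11 st.MEM sub.ALU  pair
c10: i12 xor.ALU  tail

CYCLES = 11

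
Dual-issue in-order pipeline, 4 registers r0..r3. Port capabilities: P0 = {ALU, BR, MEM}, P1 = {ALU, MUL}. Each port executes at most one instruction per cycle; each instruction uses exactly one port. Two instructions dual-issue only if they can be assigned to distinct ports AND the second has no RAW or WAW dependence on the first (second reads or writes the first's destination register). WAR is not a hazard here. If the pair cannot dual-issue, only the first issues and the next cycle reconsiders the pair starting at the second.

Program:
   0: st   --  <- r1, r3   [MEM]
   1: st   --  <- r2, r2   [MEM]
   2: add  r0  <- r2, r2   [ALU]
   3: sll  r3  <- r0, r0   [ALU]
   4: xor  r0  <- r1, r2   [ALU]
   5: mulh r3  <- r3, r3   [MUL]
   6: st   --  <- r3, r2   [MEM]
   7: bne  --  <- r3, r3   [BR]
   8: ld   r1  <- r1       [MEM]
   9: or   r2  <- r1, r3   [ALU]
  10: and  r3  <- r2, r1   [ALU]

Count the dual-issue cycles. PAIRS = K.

#0 head=0: st.MEM i0 no-port MEM/MEM
#1 head=1: st.MEM+add.ALU i1,i2 pair
#2 head=3: sll.ALU+xor.ALU i3,i4 pair
#3 head=5: mulh.MUL i5 RAW r3
#4 head=6: st.MEM i6 no-port MEM/BR
#5 head=7: bne.BR i7 no-port BR/MEM
#6 head=8: ld.MEM i8 RAW r1
#7 head=9: or.ALU i9 RAW r2
#8 head=10: and.ALU i10 tail

PAIRS = 2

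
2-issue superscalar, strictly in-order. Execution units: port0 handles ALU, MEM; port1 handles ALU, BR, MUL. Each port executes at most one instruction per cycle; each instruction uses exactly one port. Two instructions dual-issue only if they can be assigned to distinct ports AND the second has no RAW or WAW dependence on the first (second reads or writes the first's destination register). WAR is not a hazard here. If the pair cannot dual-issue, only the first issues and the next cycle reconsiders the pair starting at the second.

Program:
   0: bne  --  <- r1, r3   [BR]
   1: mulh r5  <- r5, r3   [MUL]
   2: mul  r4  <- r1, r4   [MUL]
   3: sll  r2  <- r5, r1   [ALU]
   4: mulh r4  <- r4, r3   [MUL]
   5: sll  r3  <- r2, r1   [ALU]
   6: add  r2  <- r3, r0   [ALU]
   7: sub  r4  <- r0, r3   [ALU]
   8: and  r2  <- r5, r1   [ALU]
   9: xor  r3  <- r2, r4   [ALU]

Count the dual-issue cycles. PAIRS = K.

c0: i0 bne  no-port BR/MUL
c1: i1 mulh  no-port MUL/MUL
c2: i2&i3 mul+sll  pair
c3: i4&i5 mulh+sll  pair
c4: i6&i7 add+sub  pair
c5: i8 and  RAW r2
c6: i9 xor  tail

PAIRS = 3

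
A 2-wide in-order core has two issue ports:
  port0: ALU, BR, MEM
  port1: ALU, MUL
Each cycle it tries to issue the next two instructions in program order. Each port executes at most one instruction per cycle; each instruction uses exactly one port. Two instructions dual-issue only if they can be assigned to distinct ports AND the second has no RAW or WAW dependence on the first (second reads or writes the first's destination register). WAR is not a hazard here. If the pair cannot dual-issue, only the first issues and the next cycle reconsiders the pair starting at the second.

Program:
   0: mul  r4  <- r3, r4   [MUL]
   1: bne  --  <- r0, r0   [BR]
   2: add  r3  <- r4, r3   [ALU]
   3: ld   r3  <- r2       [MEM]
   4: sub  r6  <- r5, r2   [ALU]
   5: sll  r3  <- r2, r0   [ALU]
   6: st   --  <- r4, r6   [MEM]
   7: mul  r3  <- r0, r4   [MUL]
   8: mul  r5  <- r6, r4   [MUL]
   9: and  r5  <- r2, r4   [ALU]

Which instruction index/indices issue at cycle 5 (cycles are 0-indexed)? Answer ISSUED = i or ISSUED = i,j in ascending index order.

  cy0 -> i0,i1 (mul+bne) dual
  cy1 -> i2 (add) WAW r3
  cy2 -> i3,i4 (ld+sub) dual
  cy3 -> i5,i6 (sll+st) dual
  cy4 -> i7 (mul) no-port MUL/MUL
  cy5 -> i8 (mul) WAW r5
  cy6 -> i9 (and) tail

ISSUED = 8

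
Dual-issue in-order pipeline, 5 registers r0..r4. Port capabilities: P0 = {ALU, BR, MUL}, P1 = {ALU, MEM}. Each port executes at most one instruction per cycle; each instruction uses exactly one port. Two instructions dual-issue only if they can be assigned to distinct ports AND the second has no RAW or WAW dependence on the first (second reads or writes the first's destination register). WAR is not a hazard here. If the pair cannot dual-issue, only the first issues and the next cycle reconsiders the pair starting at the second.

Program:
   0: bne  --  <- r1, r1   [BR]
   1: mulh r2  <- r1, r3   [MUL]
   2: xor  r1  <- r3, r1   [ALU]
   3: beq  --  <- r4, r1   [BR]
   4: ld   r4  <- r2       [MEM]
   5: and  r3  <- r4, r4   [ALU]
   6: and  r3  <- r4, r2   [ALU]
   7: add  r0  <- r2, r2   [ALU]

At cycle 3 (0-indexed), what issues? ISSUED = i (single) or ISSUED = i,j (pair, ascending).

ISSUED = 5

c0: i0 bne.BR  no-port BR/MUL
c1: i1,i2 mulh.MUL+xor.ALU  dual
c2: i3,i4 beq.BR+ld.MEM  dual
c3: i5 and.ALU  WAW r3
c4: i6,i7 and.ALU+add.ALU  dual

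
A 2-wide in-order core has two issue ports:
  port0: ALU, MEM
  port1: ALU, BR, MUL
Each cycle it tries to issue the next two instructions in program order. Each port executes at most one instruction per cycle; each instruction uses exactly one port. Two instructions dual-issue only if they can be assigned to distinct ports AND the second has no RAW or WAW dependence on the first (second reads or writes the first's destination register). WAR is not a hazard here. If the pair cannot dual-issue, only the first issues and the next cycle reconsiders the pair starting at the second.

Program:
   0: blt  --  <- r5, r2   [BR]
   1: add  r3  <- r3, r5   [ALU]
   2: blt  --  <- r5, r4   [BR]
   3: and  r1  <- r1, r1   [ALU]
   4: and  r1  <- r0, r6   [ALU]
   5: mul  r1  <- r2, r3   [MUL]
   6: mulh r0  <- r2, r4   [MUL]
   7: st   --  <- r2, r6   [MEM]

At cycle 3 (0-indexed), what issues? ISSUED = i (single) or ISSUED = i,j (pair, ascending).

ISSUED = 5

[0] i0,i1  blt;add  -- 2-wide
[1] i2,i3  blt;and  -- 2-wide
[2] i4  and  -- WAW r1
[3] i5  mul  -- no-port MUL/MUL
[4] i6,i7  mulh;st  -- 2-wide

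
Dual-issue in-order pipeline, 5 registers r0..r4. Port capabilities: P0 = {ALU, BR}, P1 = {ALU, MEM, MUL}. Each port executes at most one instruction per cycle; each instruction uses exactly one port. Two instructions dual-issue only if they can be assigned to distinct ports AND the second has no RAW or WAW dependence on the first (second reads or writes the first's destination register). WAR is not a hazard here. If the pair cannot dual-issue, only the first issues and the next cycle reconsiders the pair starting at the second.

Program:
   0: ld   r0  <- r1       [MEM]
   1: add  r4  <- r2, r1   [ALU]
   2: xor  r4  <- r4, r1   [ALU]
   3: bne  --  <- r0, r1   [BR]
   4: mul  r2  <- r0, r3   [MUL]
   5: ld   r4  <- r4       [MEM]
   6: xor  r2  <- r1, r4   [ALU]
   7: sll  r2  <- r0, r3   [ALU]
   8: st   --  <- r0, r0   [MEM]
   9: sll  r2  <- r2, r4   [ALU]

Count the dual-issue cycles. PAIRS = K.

[0] i0+i1  ld.MEM+add.ALU  -- 2-wide
[1] i2+i3  xor.ALU+bne.BR  -- 2-wide
[2] i4  mul.MUL  -- no-port MUL/MEM
[3] i5  ld.MEM  -- RAW r4
[4] i6  xor.ALU  -- WAW r2
[5] i7+i8  sll.ALU+st.MEM  -- 2-wide
[6] i9  sll.ALU  -- tail

PAIRS = 3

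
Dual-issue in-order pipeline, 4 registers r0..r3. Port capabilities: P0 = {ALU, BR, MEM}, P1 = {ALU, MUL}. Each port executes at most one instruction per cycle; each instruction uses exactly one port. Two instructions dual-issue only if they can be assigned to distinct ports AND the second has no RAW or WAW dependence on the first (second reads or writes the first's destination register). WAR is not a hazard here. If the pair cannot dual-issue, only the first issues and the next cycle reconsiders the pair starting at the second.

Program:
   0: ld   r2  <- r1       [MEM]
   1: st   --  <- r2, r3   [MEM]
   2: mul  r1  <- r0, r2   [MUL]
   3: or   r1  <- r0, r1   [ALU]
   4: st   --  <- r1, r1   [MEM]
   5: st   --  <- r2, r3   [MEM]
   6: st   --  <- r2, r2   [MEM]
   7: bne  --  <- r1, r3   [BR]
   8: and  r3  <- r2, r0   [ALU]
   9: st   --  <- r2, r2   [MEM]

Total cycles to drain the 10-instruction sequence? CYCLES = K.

[0] i0  ld.MEM  -- no-port MEM/MEM
[1] i1+i2  st.MEM/mul.MUL  -- dual
[2] i3  or.ALU  -- RAW r1
[3] i4  st.MEM  -- no-port MEM/MEM
[4] i5  st.MEM  -- no-port MEM/MEM
[5] i6  st.MEM  -- no-port MEM/BR
[6] i7+i8  bne.BR/and.ALU  -- dual
[7] i9  st.MEM  -- tail

CYCLES = 8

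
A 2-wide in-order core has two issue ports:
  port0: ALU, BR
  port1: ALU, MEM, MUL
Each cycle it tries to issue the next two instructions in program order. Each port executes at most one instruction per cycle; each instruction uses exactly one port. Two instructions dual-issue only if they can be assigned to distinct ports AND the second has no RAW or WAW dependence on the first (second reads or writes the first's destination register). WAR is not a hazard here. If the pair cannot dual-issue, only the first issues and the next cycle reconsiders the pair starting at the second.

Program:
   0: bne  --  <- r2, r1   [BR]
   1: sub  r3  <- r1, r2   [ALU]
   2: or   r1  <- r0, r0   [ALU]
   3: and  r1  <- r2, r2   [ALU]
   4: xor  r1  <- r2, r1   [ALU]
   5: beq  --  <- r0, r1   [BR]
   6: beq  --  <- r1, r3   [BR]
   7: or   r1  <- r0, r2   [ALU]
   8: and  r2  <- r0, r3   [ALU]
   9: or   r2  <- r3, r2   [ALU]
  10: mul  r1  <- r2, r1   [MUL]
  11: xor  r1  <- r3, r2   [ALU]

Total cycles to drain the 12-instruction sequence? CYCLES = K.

CYCLES = 10

#0 head=0: bne.BR;sub.ALU i0+i1 pair
#1 head=2: or.ALU i2 WAW r1
#2 head=3: and.ALU i3 RAW+WAW r1
#3 head=4: xor.ALU i4 RAW r1
#4 head=5: beq.BR i5 no-port BR/BR
#5 head=6: beq.BR;or.ALU i6+i7 pair
#6 head=8: and.ALU i8 RAW+WAW r2
#7 head=9: or.ALU i9 RAW r2
#8 head=10: mul.MUL i10 WAW r1
#9 head=11: xor.ALU i11 tail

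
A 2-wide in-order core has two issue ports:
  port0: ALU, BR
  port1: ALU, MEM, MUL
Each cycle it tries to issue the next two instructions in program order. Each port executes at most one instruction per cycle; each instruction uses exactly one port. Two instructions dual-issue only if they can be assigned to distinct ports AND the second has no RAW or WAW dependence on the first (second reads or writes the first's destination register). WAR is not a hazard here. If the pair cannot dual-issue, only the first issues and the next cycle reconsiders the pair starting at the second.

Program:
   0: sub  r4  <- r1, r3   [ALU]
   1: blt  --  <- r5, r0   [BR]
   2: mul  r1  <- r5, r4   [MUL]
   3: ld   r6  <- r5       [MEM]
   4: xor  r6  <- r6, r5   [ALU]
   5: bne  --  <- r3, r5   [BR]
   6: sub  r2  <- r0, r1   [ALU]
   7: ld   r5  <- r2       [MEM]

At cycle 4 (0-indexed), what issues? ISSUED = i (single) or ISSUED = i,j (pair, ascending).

[0] i0,i1  sub blt  -- 2-wide
[1] i2  mul  -- no-port MUL/MEM
[2] i3  ld  -- RAW+WAW r6
[3] i4,i5  xor bne  -- 2-wide
[4] i6  sub  -- RAW r2
[5] i7  ld  -- tail

ISSUED = 6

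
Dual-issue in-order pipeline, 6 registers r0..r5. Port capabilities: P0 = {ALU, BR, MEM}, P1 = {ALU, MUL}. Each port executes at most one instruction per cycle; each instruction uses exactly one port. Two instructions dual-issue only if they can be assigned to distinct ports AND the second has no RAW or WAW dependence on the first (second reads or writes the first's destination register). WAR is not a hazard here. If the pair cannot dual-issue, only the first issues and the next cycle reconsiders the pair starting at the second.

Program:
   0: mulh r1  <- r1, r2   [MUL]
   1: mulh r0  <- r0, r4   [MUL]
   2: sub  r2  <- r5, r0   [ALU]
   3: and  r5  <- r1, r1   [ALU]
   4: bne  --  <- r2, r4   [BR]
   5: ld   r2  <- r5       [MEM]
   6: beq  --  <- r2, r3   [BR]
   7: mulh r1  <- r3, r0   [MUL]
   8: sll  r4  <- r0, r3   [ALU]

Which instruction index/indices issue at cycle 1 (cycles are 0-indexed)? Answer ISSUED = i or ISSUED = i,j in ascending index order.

ISSUED = 1

  cy0 -> i0 (mulh.MUL) no-port MUL/MUL
  cy1 -> i1 (mulh.MUL) RAW r0
  cy2 -> i2,i3 (sub.ALU;and.ALU) dual
  cy3 -> i4 (bne.BR) no-port BR/MEM
  cy4 -> i5 (ld.MEM) no-port MEM/BR
  cy5 -> i6,i7 (beq.BR;mulh.MUL) dual
  cy6 -> i8 (sll.ALU) tail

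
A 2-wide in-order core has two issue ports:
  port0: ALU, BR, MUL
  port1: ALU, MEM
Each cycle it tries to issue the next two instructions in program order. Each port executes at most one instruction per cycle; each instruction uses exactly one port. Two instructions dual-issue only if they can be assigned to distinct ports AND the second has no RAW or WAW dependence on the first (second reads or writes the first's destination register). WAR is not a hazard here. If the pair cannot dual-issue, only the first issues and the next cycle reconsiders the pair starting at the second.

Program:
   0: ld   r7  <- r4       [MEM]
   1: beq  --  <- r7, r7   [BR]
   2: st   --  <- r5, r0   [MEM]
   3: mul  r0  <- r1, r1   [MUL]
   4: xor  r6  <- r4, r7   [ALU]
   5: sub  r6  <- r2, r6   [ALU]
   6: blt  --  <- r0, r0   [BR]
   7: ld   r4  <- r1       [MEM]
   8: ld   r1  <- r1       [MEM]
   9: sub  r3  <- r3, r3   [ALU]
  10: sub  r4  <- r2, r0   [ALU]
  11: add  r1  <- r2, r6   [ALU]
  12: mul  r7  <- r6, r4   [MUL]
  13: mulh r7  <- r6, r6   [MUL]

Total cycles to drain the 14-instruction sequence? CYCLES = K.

#0 head=0: ld i0 RAW r7
#1 head=1: beq;st i1/i2 dual
#2 head=3: mul;xor i3/i4 dual
#3 head=5: sub;blt i5/i6 dual
#4 head=7: ld i7 no-port MEM/MEM
#5 head=8: ld;sub i8/i9 dual
#6 head=10: sub;add i10/i11 dual
#7 head=12: mul i12 no-port MUL/MUL
#8 head=13: mulh i13 tail

CYCLES = 9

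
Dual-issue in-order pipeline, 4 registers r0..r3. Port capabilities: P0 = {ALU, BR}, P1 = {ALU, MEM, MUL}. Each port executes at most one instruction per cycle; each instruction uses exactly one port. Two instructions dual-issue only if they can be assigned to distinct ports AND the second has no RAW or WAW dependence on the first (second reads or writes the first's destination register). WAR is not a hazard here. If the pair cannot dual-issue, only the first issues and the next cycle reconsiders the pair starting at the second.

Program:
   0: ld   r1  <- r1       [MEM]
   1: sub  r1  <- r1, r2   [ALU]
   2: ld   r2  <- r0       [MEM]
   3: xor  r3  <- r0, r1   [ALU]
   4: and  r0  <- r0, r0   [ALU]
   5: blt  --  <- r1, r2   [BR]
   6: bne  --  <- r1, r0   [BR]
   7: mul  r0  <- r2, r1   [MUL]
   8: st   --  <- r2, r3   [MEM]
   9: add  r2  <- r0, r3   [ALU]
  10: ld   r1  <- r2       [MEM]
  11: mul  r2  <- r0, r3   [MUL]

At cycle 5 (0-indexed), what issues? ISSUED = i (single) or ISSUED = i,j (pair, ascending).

  cy0 -> i0 (ld) RAW+WAW r1
  cy1 -> i1,i2 (sub ld) 2-wide
  cy2 -> i3,i4 (xor and) 2-wide
  cy3 -> i5 (blt) no-port BR/BR
  cy4 -> i6,i7 (bne mul) 2-wide
  cy5 -> i8,i9 (st add) 2-wide
  cy6 -> i10 (ld) no-port MEM/MUL
  cy7 -> i11 (mul) tail

ISSUED = 8,9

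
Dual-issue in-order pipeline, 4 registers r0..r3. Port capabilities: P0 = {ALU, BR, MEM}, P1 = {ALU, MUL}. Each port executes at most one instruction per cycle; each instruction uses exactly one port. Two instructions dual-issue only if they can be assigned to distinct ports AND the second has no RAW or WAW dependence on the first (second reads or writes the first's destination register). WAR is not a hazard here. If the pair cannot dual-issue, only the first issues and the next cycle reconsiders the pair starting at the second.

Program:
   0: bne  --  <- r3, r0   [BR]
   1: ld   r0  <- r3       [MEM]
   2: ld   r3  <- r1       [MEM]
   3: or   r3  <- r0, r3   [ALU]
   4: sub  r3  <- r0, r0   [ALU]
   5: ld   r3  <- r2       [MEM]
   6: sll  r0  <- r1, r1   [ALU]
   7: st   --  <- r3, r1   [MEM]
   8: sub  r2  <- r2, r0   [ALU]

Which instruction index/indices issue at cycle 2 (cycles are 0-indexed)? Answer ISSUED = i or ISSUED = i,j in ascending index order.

[0] i0  bne.BR  -- no-port BR/MEM
[1] i1  ld.MEM  -- no-port MEM/MEM
[2] i2  ld.MEM  -- RAW+WAW r3
[3] i3  or.ALU  -- WAW r3
[4] i4  sub.ALU  -- WAW r3
[5] i5/i6  ld.MEM/sll.ALU  -- 2-wide
[6] i7/i8  st.MEM/sub.ALU  -- 2-wide

ISSUED = 2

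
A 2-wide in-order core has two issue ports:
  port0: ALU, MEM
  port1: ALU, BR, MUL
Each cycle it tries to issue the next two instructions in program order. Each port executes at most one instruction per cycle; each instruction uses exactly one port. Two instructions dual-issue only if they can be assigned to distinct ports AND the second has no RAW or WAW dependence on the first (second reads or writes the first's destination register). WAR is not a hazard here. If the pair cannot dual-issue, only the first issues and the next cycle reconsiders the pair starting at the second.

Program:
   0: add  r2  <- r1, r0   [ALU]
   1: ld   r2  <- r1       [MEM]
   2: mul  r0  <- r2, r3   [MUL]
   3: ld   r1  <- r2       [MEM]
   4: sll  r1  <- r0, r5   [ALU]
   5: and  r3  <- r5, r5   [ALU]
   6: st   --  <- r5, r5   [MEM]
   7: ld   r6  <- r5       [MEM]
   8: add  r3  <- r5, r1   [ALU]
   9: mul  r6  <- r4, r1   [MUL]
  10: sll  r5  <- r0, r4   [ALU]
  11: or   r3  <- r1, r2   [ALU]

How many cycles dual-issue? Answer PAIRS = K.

t=0 i0:add.ALU ; WAW r2
t=1 i1:ld.MEM ; RAW r2
t=2 i2,i3:mul.MUL;ld.MEM ; 2-wide
t=3 i4,i5:sll.ALU;and.ALU ; 2-wide
t=4 i6:st.MEM ; no-port MEM/MEM
t=5 i7,i8:ld.MEM;add.ALU ; 2-wide
t=6 i9,i10:mul.MUL;sll.ALU ; 2-wide
t=7 i11:or.ALU ; tail

PAIRS = 4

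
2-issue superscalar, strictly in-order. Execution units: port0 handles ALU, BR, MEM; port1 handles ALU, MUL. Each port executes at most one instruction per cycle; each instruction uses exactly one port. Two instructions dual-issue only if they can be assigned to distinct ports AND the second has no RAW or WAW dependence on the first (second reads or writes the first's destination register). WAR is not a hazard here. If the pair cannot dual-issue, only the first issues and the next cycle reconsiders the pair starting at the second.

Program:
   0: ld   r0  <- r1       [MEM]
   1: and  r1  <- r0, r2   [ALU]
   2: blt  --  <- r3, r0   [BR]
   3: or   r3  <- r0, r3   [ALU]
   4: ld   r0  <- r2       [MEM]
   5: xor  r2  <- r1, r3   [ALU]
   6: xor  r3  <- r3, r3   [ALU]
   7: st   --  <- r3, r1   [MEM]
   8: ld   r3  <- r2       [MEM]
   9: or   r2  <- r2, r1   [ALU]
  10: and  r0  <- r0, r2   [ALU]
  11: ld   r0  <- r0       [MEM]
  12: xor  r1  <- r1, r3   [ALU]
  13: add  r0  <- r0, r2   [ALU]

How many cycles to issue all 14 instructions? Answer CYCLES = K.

#0 head=0: ld i0 RAW r0
#1 head=1: and;blt i1&i2 2-wide
#2 head=3: or;ld i3&i4 2-wide
#3 head=5: xor;xor i5&i6 2-wide
#4 head=7: st i7 no-port MEM/MEM
#5 head=8: ld;or i8&i9 2-wide
#6 head=10: and i10 RAW+WAW r0
#7 head=11: ld;xor i11&i12 2-wide
#8 head=13: add i13 tail

CYCLES = 9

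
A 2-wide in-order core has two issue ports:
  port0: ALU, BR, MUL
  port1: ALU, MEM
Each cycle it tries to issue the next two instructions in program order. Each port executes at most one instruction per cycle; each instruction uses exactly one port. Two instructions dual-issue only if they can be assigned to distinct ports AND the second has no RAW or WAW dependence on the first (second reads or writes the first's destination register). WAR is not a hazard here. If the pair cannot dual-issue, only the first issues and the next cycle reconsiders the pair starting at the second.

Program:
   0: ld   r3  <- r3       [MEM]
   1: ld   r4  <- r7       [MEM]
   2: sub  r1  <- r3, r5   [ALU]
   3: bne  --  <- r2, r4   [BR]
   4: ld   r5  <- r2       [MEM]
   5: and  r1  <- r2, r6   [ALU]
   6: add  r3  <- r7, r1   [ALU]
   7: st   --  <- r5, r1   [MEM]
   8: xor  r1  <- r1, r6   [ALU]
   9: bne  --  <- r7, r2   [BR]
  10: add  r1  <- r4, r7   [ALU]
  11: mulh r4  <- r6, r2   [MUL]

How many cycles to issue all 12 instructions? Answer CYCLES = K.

[0] i0  ld  -- no-port MEM/MEM
[1] i1,i2  ld;sub  -- pair
[2] i3,i4  bne;ld  -- pair
[3] i5  and  -- RAW r1
[4] i6,i7  add;st  -- pair
[5] i8,i9  xor;bne  -- pair
[6] i10,i11  add;mulh  -- pair

CYCLES = 7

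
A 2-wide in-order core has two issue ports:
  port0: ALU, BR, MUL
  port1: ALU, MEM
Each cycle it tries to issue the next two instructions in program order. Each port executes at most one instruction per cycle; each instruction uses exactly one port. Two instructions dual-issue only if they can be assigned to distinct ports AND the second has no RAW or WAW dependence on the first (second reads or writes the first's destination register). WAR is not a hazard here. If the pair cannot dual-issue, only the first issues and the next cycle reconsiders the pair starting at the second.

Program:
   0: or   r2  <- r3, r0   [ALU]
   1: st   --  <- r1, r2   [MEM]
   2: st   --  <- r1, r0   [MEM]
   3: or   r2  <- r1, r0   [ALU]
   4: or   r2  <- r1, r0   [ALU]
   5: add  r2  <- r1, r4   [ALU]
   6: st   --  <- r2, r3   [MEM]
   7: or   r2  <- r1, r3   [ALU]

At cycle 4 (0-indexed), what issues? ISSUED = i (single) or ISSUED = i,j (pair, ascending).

ISSUED = 5

#0 head=0: or.ALU i0 RAW r2
#1 head=1: st.MEM i1 no-port MEM/MEM
#2 head=2: st.MEM;or.ALU i2+i3 dual
#3 head=4: or.ALU i4 WAW r2
#4 head=5: add.ALU i5 RAW r2
#5 head=6: st.MEM;or.ALU i6+i7 dual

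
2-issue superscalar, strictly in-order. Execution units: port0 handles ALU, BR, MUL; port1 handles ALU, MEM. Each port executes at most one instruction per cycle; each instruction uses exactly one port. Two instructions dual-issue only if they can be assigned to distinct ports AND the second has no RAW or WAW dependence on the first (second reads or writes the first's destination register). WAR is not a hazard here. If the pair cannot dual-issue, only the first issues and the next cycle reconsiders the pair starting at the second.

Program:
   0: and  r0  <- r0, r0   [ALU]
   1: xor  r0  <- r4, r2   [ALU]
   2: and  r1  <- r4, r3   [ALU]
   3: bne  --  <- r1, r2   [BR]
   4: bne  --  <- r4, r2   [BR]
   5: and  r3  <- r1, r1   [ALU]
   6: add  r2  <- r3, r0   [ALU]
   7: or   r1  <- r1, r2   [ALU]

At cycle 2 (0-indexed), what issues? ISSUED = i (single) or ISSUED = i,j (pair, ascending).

ISSUED = 3

[0] i0  and.ALU  -- WAW r0
[1] i1/i2  xor.ALU and.ALU  -- dual
[2] i3  bne.BR  -- no-port BR/BR
[3] i4/i5  bne.BR and.ALU  -- dual
[4] i6  add.ALU  -- RAW r2
[5] i7  or.ALU  -- tail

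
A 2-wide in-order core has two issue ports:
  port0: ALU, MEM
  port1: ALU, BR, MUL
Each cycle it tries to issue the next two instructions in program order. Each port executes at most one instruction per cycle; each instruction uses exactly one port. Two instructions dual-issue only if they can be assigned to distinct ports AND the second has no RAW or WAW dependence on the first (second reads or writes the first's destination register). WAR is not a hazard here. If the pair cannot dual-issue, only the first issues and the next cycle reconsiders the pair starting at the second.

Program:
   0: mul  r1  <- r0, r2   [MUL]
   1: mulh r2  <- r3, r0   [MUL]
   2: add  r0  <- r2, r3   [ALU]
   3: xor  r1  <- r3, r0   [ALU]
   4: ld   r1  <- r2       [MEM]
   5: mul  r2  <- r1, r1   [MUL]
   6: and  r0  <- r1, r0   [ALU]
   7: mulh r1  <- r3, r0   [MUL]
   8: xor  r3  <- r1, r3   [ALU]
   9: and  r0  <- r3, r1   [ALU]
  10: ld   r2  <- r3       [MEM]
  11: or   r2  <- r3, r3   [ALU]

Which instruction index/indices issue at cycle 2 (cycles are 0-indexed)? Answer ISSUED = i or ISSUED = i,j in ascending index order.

ISSUED = 2

0. mul.MUL @i0  | no-port MUL/MUL
1. mulh.MUL @i1  | RAW r2
2. add.ALU @i2  | RAW r0
3. xor.ALU @i3  | WAW r1
4. ld.MEM @i4  | RAW r1
5. mul.MUL+and.ALU @i5/i6  | pair
6. mulh.MUL @i7  | RAW r1
7. xor.ALU @i8  | RAW r3
8. and.ALU+ld.MEM @i9/i10  | pair
9. or.ALU @i11  | tail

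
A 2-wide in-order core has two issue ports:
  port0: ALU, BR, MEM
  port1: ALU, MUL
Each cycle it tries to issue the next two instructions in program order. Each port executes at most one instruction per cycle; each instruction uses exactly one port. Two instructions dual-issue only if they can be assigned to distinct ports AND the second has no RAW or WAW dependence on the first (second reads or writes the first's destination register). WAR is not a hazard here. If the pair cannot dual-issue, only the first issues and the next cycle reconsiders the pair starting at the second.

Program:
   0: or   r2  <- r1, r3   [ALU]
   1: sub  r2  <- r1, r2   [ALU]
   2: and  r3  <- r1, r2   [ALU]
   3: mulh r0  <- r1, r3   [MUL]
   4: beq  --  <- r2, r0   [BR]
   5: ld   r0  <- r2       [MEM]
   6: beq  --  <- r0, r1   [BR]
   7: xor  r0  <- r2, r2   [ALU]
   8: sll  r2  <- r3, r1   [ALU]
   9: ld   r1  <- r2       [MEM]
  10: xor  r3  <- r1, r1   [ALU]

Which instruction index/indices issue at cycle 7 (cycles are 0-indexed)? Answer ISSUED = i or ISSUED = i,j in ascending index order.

#0 head=0: or i0 RAW+WAW r2
#1 head=1: sub i1 RAW r2
#2 head=2: and i2 RAW r3
#3 head=3: mulh i3 RAW r0
#4 head=4: beq i4 no-port BR/MEM
#5 head=5: ld i5 no-port MEM/BR
#6 head=6: beq;xor i6/i7 pair
#7 head=8: sll i8 RAW r2
#8 head=9: ld i9 RAW r1
#9 head=10: xor i10 tail

ISSUED = 8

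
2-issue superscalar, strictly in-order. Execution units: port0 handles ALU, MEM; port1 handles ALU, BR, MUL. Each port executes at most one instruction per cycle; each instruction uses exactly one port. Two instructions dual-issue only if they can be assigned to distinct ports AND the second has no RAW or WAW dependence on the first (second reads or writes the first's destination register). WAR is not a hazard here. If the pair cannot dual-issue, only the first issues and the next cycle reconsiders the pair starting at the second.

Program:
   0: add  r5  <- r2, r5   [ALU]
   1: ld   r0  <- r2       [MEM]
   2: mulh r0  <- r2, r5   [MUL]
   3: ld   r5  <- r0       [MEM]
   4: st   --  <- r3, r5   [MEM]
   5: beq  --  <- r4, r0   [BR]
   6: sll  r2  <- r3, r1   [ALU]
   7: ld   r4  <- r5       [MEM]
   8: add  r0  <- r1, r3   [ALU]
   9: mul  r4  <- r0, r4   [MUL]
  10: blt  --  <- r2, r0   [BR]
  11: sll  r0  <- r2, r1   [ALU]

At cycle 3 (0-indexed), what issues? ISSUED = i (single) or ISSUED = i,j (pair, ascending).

ISSUED = 4,5

c0: i0/i1 add.ALU ld.MEM  dual
c1: i2 mulh.MUL  RAW r0
c2: i3 ld.MEM  no-port MEM/MEM
c3: i4/i5 st.MEM beq.BR  dual
c4: i6/i7 sll.ALU ld.MEM  dual
c5: i8 add.ALU  RAW r0
c6: i9 mul.MUL  no-port MUL/BR
c7: i10/i11 blt.BR sll.ALU  dual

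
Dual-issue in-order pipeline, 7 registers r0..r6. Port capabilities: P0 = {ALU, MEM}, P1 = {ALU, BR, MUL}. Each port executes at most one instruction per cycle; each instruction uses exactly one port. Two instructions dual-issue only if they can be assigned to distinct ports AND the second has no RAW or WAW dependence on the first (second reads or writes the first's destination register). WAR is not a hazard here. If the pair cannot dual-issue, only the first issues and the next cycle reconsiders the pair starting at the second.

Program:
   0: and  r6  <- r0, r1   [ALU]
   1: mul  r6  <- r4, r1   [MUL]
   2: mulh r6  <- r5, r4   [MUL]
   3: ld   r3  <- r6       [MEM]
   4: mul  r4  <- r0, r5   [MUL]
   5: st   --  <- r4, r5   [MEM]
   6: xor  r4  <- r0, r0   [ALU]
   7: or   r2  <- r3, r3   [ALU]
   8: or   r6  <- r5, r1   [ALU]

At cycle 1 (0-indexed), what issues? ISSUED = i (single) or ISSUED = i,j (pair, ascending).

[0] i0  and  -- WAW r6
[1] i1  mul  -- no-port MUL/MUL
[2] i2  mulh  -- RAW r6
[3] i3+i4  ld/mul  -- pair
[4] i5+i6  st/xor  -- pair
[5] i7+i8  or/or  -- pair

ISSUED = 1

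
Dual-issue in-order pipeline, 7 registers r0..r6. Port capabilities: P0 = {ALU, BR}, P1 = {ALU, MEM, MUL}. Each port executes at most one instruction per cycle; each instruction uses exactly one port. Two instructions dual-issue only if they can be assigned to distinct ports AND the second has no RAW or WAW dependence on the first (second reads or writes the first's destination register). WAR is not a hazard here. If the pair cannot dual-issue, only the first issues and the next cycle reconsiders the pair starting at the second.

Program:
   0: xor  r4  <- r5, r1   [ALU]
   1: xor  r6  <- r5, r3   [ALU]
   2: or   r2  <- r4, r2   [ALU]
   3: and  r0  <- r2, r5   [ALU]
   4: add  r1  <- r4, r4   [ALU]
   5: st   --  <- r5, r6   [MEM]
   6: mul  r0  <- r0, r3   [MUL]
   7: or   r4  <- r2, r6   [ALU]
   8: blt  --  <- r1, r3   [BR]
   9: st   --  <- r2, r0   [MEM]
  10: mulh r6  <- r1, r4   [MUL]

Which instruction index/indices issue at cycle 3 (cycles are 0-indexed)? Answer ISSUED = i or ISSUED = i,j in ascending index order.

[0] i0,i1  xor xor  -- dual
[1] i2  or  -- RAW r2
[2] i3,i4  and add  -- dual
[3] i5  st  -- no-port MEM/MUL
[4] i6,i7  mul or  -- dual
[5] i8,i9  blt st  -- dual
[6] i10  mulh  -- tail

ISSUED = 5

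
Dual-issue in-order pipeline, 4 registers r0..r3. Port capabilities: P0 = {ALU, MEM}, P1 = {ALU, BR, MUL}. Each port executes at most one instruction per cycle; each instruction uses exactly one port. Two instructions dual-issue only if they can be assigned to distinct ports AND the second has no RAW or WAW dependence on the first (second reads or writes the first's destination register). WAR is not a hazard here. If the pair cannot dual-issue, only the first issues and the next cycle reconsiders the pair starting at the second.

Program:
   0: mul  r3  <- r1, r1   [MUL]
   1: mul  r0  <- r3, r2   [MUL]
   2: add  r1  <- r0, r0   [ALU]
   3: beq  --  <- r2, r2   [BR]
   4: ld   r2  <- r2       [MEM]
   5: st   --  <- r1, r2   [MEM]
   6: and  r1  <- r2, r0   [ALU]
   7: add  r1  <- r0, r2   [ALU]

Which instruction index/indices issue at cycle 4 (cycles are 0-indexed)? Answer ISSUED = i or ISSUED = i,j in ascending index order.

#0 head=0: mul.MUL i0 no-port MUL/MUL
#1 head=1: mul.MUL i1 RAW r0
#2 head=2: add.ALU/beq.BR i2+i3 dual
#3 head=4: ld.MEM i4 no-port MEM/MEM
#4 head=5: st.MEM/and.ALU i5+i6 dual
#5 head=7: add.ALU i7 tail

ISSUED = 5,6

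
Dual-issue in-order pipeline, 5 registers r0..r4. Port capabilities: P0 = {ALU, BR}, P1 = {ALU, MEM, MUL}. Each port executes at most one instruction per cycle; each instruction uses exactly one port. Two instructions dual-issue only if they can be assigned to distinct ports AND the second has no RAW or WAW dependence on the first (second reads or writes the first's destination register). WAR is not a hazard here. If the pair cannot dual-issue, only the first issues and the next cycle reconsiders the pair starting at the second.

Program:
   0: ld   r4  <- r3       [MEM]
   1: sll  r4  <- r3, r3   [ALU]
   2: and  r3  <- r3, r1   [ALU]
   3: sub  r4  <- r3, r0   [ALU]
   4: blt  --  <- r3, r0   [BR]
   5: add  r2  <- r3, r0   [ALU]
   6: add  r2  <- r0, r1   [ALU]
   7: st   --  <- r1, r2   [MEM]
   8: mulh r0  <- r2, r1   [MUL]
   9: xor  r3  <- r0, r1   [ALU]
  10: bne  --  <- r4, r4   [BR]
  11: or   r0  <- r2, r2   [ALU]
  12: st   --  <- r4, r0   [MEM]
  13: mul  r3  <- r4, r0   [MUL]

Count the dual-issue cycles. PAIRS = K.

PAIRS = 3

0. ld.MEM @i0  | WAW r4
1. sll.ALU/and.ALU @i1+i2  | 2-wide
2. sub.ALU/blt.BR @i3+i4  | 2-wide
3. add.ALU @i5  | WAW r2
4. add.ALU @i6  | RAW r2
5. st.MEM @i7  | no-port MEM/MUL
6. mulh.MUL @i8  | RAW r0
7. xor.ALU/bne.BR @i9+i10  | 2-wide
8. or.ALU @i11  | RAW r0
9. st.MEM @i12  | no-port MEM/MUL
10. mul.MUL @i13  | tail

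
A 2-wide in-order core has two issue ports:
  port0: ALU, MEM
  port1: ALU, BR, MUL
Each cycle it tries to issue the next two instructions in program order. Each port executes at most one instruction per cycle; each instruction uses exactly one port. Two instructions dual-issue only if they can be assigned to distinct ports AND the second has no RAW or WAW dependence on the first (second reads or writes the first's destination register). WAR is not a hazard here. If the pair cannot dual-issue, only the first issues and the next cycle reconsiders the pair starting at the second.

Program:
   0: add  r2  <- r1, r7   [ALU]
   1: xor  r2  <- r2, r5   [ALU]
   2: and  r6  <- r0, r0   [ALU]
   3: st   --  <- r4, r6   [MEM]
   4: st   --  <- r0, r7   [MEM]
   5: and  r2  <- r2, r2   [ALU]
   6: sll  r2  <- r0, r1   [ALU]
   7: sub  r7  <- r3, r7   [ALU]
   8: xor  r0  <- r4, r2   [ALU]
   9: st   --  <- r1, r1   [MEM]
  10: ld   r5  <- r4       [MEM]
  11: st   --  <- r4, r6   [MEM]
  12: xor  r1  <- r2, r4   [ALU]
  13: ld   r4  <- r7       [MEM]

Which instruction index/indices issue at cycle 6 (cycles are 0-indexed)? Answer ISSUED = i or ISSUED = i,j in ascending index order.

ISSUED = 10

[0] i0  add  -- RAW+WAW r2
[1] i1,i2  xor and  -- dual
[2] i3  st  -- no-port MEM/MEM
[3] i4,i5  st and  -- dual
[4] i6,i7  sll sub  -- dual
[5] i8,i9  xor st  -- dual
[6] i10  ld  -- no-port MEM/MEM
[7] i11,i12  st xor  -- dual
[8] i13  ld  -- tail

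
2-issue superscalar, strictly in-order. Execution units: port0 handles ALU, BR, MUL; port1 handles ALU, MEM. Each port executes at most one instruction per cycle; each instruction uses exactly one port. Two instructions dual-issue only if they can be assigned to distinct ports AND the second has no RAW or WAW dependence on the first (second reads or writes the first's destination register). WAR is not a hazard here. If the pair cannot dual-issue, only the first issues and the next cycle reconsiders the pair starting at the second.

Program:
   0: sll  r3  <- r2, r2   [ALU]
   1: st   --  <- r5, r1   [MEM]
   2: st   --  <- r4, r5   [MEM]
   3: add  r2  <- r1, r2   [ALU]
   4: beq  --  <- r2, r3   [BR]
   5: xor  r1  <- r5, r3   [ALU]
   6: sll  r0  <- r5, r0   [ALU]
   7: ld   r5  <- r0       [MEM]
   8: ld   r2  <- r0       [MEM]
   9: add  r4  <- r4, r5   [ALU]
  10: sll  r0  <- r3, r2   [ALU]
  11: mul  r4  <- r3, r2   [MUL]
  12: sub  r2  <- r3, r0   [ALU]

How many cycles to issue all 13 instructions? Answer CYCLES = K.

CYCLES = 8

c0: i0&i1 sll+st  pair
c1: i2&i3 st+add  pair
c2: i4&i5 beq+xor  pair
c3: i6 sll  RAW r0
c4: i7 ld  no-port MEM/MEM
c5: i8&i9 ld+add  pair
c6: i10&i11 sll+mul  pair
c7: i12 sub  tail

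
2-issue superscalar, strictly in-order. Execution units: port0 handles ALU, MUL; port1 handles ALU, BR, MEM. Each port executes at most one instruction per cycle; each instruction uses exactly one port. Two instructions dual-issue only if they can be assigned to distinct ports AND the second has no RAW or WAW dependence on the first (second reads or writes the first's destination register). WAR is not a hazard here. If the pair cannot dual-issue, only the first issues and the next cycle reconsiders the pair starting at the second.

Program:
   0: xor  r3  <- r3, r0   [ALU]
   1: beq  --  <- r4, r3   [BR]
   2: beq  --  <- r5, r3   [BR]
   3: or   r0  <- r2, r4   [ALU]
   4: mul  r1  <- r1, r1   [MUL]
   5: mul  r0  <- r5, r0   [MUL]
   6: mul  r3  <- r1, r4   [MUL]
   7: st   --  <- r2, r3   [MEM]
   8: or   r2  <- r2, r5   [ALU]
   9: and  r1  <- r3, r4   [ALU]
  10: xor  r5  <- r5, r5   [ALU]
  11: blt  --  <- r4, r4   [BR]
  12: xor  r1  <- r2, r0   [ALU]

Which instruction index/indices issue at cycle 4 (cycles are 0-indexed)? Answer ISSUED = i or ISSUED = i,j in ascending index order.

t=0 i0:xor ; RAW r3
t=1 i1:beq ; no-port BR/BR
t=2 i2,i3:beq/or ; pair
t=3 i4:mul ; no-port MUL/MUL
t=4 i5:mul ; no-port MUL/MUL
t=5 i6:mul ; RAW r3
t=6 i7,i8:st/or ; pair
t=7 i9,i10:and/xor ; pair
t=8 i11,i12:blt/xor ; pair

ISSUED = 5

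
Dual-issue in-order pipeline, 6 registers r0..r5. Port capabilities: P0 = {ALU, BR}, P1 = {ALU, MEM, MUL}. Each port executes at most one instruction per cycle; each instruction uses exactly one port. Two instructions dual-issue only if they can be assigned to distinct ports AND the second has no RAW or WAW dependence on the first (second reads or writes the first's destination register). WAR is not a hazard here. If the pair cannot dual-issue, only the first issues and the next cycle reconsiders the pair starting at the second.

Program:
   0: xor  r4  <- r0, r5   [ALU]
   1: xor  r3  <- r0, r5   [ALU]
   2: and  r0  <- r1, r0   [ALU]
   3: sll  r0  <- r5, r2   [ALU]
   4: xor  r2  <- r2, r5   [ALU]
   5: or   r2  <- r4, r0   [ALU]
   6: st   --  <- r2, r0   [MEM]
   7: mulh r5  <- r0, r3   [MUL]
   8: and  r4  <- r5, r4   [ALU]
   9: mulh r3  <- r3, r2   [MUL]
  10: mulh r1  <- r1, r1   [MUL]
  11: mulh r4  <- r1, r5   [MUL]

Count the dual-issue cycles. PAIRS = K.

0. xor.ALU;xor.ALU @i0+i1  | 2-wide
1. and.ALU @i2  | WAW r0
2. sll.ALU;xor.ALU @i3+i4  | 2-wide
3. or.ALU @i5  | RAW r2
4. st.MEM @i6  | no-port MEM/MUL
5. mulh.MUL @i7  | RAW r5
6. and.ALU;mulh.MUL @i8+i9  | 2-wide
7. mulh.MUL @i10  | no-port MUL/MUL
8. mulh.MUL @i11  | tail

PAIRS = 3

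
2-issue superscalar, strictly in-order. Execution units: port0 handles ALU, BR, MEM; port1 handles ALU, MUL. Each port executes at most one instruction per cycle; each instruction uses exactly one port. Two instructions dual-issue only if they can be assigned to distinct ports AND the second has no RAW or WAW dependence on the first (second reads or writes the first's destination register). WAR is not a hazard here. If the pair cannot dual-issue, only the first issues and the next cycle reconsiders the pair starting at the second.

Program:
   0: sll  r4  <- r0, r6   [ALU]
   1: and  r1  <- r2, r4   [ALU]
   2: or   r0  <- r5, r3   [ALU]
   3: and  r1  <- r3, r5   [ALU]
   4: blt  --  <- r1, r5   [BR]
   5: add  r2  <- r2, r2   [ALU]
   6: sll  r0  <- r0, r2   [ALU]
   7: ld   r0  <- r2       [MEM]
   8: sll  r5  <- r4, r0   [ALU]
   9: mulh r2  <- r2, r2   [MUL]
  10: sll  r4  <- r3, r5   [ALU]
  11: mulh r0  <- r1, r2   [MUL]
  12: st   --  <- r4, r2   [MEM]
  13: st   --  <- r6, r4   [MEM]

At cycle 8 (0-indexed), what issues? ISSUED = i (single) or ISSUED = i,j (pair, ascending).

ISSUED = 12

t=0 i0:sll ; RAW r4
t=1 i1/i2:and+or ; 2-wide
t=2 i3:and ; RAW r1
t=3 i4/i5:blt+add ; 2-wide
t=4 i6:sll ; WAW r0
t=5 i7:ld ; RAW r0
t=6 i8/i9:sll+mulh ; 2-wide
t=7 i10/i11:sll+mulh ; 2-wide
t=8 i12:st ; no-port MEM/MEM
t=9 i13:st ; tail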